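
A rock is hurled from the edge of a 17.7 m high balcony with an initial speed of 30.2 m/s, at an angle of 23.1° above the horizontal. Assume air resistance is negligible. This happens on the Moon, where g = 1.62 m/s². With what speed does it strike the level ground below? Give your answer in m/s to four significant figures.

Horizontal component vₓ = 30.20 cos 23.1° = 27.78 m/s; vertical v_y0 = 30.20 sin 23.1° = 11.85 m/s.
Vertical motion (up positive, ground at y = 0): 0.8100 t² − (11.85) t − 17.7 = 0, so t = (11.85 + √(11.85² + 2·1.62·17.7)) / 1.62 = (11.85 + 14.06) / 1.62 = 15.99 s.
Vertical velocity at impact: v_y = v_y0 − g t = 11.85 − 1.62 × 15.99 = −14.06 m/s.
Speed: |v| = √(vₓ² + v_y²) = √(27.78² + 14.06²) = 31.13 m/s.

31.13 m/s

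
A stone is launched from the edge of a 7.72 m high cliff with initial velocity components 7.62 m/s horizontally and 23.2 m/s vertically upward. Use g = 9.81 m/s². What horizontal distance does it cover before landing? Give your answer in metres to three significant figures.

Vertical motion (up positive, ground at y = 0): 4.905 t² − (23.20) t − 7.72 = 0, so t = (23.20 + √(23.20² + 2·9.81·7.72)) / 9.81 = (23.20 + 26.26) / 9.81 = 5.042 s.
Horizontal distance: R = vₓ t = 7.620 × 5.042 = 38.42 m.

38.4 m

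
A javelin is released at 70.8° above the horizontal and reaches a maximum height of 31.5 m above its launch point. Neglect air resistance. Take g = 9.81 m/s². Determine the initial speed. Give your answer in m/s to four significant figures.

At the peak v_y = 0, so v_y0 = √(2gH) = √(2 × 9.81 × 31.5) = 24.86 m/s.
v_y0 = v₀ sin θ ⇒ v₀ = 24.86 / sin 70.8° = 26.32 m/s.

26.32 m/s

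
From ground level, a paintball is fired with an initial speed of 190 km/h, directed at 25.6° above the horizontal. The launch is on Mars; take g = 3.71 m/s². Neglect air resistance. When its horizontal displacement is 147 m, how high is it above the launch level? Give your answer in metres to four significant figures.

52.74 m

Convert: 190 km/h = 190/3.6 = 52.78 m/s.
Components: vₓ = 52.78 cos 25.6° = 47.60 m/s, v_y0 = 52.78 sin 25.6° = 22.80 m/s.
x = vₓ t ⇒ t = 147/47.60 = 3.088 s.
Height: y = v_y0 t − ½ g t² = 22.80 × 3.088 − 1.855 × 3.088² = 70.43 − 17.69 = 52.74 m.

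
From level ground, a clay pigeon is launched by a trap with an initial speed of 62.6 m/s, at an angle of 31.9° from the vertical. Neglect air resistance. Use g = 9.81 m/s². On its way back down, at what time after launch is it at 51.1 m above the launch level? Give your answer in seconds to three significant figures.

vₓ = 62.60 sin 31.9° = 33.08 m/s; v_y0 = 62.60 cos 31.9° = 53.15 m/s.
Set y = v_y0 t − ½ g t² = 51.1: 4.905 t² − 53.15 t + 51.1 = 0.
Quadratic formula: t = (53.15 ± √1821.9) / 9.81 = (53.15 ± 42.68) / 9.81 → t = 1.066 s or 9.769 s.
The descending-branch root is 9.769 s.

9.77 s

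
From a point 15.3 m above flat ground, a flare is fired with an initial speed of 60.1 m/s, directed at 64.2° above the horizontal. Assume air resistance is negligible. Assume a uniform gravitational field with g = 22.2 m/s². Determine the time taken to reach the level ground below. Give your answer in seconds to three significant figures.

5.14 s

Components: vₓ = 60.10 cos 64.2° = 26.16 m/s, v_y0 = 60.10 sin 64.2° = 54.11 m/s.
With up positive and y = 0 at the ground: y(t) = 15.3 + (54.11) t − 11.10 t². Setting y = 0 and taking the positive root: t = [54.11 + √(54.11² + 2·22.2·15.3)] / 22.2 = (54.11 + 60.06) / 22.2 = 5.143 s.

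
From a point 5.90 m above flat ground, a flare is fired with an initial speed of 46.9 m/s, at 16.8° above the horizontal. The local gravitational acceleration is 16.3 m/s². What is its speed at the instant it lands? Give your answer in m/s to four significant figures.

vₓ = 46.90 cos 16.8° = 44.90 m/s; v_y0 = 46.90 sin 16.8° = 13.56 m/s.
With up positive and y = 0 at the ground: y(t) = 5.90 + (13.56) t − 8.150 t². Setting y = 0 and taking the positive root: t = [13.56 + √(13.56² + 2·16.3·5.90)] / 16.3 = (13.56 + 19.39) / 16.3 = 2.021 s.
Vertical velocity at impact: v_y = v_y0 − g t = 13.56 − 16.3 × 2.021 = −19.39 m/s.
Speed: |v| = √(vₓ² + v_y²) = √(44.90² + 19.39²) = 48.91 m/s.

48.91 m/s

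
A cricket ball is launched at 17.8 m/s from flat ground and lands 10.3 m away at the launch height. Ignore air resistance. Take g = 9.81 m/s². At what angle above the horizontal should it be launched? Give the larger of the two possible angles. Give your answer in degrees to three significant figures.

Level-ground range R = v₀² sin(2θ)/g ⇒ sin(2θ) = gR/v₀² = 9.81 × 10.3 / 17.8² = 0.3189.
2θ = 18.60° or 180° − 18.60° = 161.4°, so θ = 9.298° or 80.70°.
The larger angle is 80.70°.

80.7°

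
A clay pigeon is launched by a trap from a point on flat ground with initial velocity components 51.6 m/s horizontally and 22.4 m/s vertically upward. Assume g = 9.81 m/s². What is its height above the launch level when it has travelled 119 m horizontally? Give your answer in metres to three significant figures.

x = vₓ t ⇒ t = 119/51.60 = 2.306 s.
Height: y = v_y0 t − ½ g t² = 22.40 × 2.306 − 4.905 × 2.306² = 51.66 − 26.09 = 25.57 m.

25.6 m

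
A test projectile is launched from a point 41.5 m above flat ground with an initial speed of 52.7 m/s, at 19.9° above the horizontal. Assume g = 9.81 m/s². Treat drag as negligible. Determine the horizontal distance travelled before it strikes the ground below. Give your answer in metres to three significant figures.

261 m

vₓ = 52.70 cos 19.9° = 49.55 m/s; v_y0 = 52.70 sin 19.9° = 17.94 m/s.
With up positive and y = 0 at the ground: y(t) = 41.5 + (17.94) t − 4.905 t². Setting y = 0 and taking the positive root: t = [17.94 + √(17.94² + 2·9.81·41.5)] / 9.81 = (17.94 + 33.70) / 9.81 = 5.264 s.
Horizontal distance: R = vₓ t = 49.55 × 5.264 = 260.9 m.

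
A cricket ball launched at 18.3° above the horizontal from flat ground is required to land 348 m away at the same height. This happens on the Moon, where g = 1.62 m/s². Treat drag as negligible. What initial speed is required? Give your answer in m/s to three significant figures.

On level ground R = v₀² sin 2θ / g ⇒ v₀ = √(gR / sin 2θ).
v₀ = √(1.62 × 348 / sin 36.60°) = √(563.8 / 0.5962) = √945.55 = 30.75 m/s.

30.7 m/s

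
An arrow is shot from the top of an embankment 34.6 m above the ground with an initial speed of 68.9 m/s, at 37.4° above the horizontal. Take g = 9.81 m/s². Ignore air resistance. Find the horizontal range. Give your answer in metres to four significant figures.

508.5 m

vₓ = 68.90 cos 37.4° = 54.74 m/s; v_y0 = 68.90 sin 37.4° = 41.85 m/s.
With up positive and y = 0 at the ground: y(t) = 34.6 + (41.85) t − 4.905 t². Setting y = 0 and taking the positive root: t = [41.85 + √(41.85² + 2·9.81·34.6)] / 9.81 = (41.85 + 49.30) / 9.81 = 9.291 s.
Horizontal distance: R = vₓ t = 54.74 × 9.291 = 508.5 m.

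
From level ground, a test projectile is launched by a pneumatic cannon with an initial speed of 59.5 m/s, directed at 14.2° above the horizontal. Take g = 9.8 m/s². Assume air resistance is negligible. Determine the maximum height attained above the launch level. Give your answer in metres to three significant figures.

10.9 m

vₓ = 59.50 cos 14.2° = 57.68 m/s; v_y0 = 59.50 sin 14.2° = 14.60 m/s.
At the apex v_y = 0, so H = v_y0²/(2g) = 14.60²/19.60 = 10.87 m.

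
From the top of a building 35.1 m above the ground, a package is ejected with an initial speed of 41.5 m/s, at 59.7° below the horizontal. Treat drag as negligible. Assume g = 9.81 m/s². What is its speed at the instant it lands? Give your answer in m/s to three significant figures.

Horizontal component vₓ = 41.50 cos 59.7° = 20.94 m/s; vertical v_y0 = −35.83 m/s (downward).
With up positive and y = 0 at the ground: y(t) = 35.1 + (−35.83) t − 4.905 t². Setting y = 0 and taking the positive root: t = [−35.83 + √(35.83² + 2·9.81·35.1)] / 9.81 = (−35.83 + 44.41) / 9.81 = 0.8748 s.
Vertical velocity at impact: v_y = v_y0 − g t = −35.83 − 9.81 × 0.8748 = −44.41 m/s.
Speed: |v| = √(vₓ² + v_y²) = √(20.94² + 44.41²) = 49.10 m/s.

49.1 m/s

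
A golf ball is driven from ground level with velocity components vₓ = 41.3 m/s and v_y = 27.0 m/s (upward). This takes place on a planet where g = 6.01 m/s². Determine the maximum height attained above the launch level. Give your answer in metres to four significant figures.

At the apex v_y = 0, so H = v_y0²/(2g) = 27.00²/12.02 = 60.65 m.

60.65 m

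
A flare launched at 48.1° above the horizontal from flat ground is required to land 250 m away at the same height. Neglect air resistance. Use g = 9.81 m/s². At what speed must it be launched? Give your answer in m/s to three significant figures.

49.7 m/s

Level-ground range: R = v₀² sin(2θ)/g, so v₀ = √(gR / sin 2θ).
v₀ = √(9.81 × 250 / sin 96.20°) = √(2452 / 0.9942) = √2466.9 = 49.67 m/s.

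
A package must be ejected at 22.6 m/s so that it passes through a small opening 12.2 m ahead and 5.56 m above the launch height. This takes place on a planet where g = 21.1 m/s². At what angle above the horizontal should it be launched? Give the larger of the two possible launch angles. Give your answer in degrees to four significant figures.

71.83°

Trajectory: y = x tanθ − g x² (1 + tan²θ)/(2v₀²). With x = 12.2, y = 5.56, v₀ = 22.6, g = 21.1:
3.074 tan²θ − 12.2 tanθ + (8.634) = 0.
tanθ = [12.2 ± √(12.2² − 4 × 3.074 × (8.634))] / (2 × 3.074) = (12.2 ± 6.531) / 6.149, giving tanθ = 0.9219 or 3.046.
θ = 42.67° or 71.83°; the larger is 71.83°.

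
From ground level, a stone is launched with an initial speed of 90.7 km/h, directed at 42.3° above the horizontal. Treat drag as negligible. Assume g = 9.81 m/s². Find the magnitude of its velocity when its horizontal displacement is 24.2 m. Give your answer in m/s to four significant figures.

Convert: 90.7 km/h = 90.7/3.6 = 25.19 m/s.
Resolve: vₓ = 25.19 cos 42.3° = 18.63 m/s and v_y0 = 25.19 sin 42.3° = 16.96 m/s.
Time to reach x = 24.2 m: t = x/vₓ = 24.2/18.63 = 1.299 s.
Vertical velocity there: v_y = v_y0 − g t = 16.96 − 9.81 × 1.299 = 4.216 m/s.
Speed: √(vₓ² + v_y²) = √(18.63² + 4.216²) = 19.11 m/s.

19.11 m/s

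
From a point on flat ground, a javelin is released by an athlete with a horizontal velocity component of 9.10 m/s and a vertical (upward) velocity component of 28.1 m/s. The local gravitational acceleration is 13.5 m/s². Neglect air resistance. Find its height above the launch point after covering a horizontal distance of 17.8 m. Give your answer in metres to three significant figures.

29.1 m

Time to reach x = 17.8 m: t = x/vₓ = 17.8/9.100 = 1.956 s.
Height: y = v_y0 t − ½ g t² = 28.10 × 1.956 − 6.750 × 1.956² = 54.96 − 25.83 = 29.14 m.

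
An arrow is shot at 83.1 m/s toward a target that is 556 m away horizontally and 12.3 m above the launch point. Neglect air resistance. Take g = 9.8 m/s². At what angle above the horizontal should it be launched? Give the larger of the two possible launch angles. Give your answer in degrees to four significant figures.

Trajectory: y = x tanθ − g x² (1 + tan²θ)/(2v₀²). With x = 556, y = 12.3, v₀ = 83.1, g = 9.80:
219.4 tan²θ − 556 tanθ + (231.7) = 0.
tanθ = [556 ± √(556² − 4 × 219.4 × (231.7))] / (2 × 219.4) = (556 ± 325.4) / 438.7, giving tanθ = 0.5257 or 2.009.
θ = 27.73° or 63.54°; the larger is 63.54°.

63.54°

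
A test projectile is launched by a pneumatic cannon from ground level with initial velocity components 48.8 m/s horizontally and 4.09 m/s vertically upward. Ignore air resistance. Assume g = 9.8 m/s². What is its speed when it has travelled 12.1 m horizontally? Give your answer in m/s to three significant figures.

Time to reach x = 12.1 m: t = x/vₓ = 12.1/48.80 = 0.2480 s.
Vertical velocity there: v_y = v_y0 − g t = 4.090 − 9.80 × 0.2480 = 1.660 m/s.
Speed: √(vₓ² + v_y²) = √(48.80² + 1.660²) = 48.83 m/s.

48.8 m/s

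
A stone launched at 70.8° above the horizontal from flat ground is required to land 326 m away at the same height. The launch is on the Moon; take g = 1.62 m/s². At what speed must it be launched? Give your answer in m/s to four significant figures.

Level-ground range: R = v₀² sin(2θ)/g, so v₀ = √(gR / sin 2θ).
v₀ = √(1.62 × 326 / sin 141.6°) = √(528.1 / 0.6211) = √850.23 = 29.16 m/s.

29.16 m/s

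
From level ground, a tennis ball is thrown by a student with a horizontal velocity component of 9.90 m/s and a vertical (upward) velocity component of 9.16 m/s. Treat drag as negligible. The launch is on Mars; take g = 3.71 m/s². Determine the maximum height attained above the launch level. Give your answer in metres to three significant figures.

11.3 m

Maximum height: H = v_y0² / (2g) = 9.160² / (2 × 3.71) = 11.31 m.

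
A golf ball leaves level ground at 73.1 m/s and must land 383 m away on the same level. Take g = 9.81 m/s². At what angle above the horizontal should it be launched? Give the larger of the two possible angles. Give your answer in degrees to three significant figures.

Level-ground range R = v₀² sin(2θ)/g ⇒ sin(2θ) = gR/v₀² = 9.81 × 383 / 73.1² = 0.7031.
2θ = 44.68° or 180° − 44.68° = 135.3°, so θ = 22.34° or 67.66°.
The larger angle is 67.66°.

67.7°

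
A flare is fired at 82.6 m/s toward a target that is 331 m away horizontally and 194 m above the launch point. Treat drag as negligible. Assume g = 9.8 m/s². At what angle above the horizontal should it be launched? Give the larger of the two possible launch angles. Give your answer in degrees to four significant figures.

72.03°

Trajectory: y = x tanθ − g x² (1 + tan²θ)/(2v₀²). With x = 331, y = 194, v₀ = 82.6, g = 9.80:
78.69 tan²θ − 331 tanθ + (272.7) = 0.
tanθ = [331 ± √(331² − 4 × 78.69 × (272.7))] / (2 × 78.69) = (331 ± 154.1) / 157.4, giving tanθ = 1.124 or 3.082.
θ = 48.35° or 72.03°; the larger is 72.03°.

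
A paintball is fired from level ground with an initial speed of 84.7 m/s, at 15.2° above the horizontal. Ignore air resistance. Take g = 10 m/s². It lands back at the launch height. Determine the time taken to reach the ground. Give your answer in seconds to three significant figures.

4.44 s

vₓ = 84.70 cos 15.2° = 81.74 m/s; v_y0 = 84.70 sin 15.2° = 22.21 m/s.
Landing at launch height ⇒ T = 2 v_y0 / g = 2 × 22.21 / 10.0 = 4.441 s.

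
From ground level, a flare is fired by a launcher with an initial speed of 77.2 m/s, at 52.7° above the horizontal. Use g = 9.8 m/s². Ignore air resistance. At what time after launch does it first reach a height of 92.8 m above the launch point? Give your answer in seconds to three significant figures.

vₓ = 77.20 cos 52.7° = 46.78 m/s; v_y0 = 77.20 sin 52.7° = 61.41 m/s.
Require v_y0 t − ½ g t² = 92.8, i.e. 4.900 t² − 61.41 t + 92.8 = 0.
Quadratic formula: t = (61.41 ± √1952.4) / 9.80 = (61.41 ± 44.19) / 9.80 → t = 1.758 s or 10.78 s.
The first (ascending) time is 1.758 s.

1.76 s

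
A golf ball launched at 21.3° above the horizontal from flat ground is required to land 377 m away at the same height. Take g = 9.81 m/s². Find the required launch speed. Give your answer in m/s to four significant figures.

73.92 m/s

From R = (v₀² / g) sin 2θ: v₀ = √(gR / sin 2θ).
v₀ = √(9.81 × 377 / sin 42.60°) = √(3698 / 0.6769) = √5463.9 = 73.92 m/s.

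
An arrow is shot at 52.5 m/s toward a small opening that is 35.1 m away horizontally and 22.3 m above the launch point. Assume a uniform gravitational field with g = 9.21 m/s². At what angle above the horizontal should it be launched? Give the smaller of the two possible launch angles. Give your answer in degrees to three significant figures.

Trajectory: y = x tanθ − g x² (1 + tan²θ)/(2v₀²). With x = 35.1, y = 22.3, v₀ = 52.5, g = 9.21:
2.058 tan²θ − 35.1 tanθ + (24.36) = 0.
tanθ = [35.1 ± √(35.1² − 4 × 2.058 × (24.36))] / (2 × 2.058) = (35.1 ± 32.12) / 4.117, giving tanθ = 0.7248 or 16.33.
θ = 35.93° or 86.50°; the smaller is 35.93°.

35.9°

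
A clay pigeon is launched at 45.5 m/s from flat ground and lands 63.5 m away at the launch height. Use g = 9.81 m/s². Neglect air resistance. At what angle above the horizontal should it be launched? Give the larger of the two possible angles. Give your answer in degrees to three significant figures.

81.2°

Level-ground range R = v₀² sin(2θ)/g ⇒ sin(2θ) = gR/v₀² = 9.81 × 63.5 / 45.5² = 0.3009.
2θ = 17.51° or 180° − 17.51° = 162.5°, so θ = 8.756° or 81.24°.
The larger angle is 81.24°.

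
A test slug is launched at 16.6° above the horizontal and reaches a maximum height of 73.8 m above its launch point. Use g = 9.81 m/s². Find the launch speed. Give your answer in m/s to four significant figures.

At the peak v_y = 0, so v_y0 = √(2gH) = √(2 × 9.81 × 73.8) = 38.05 m/s.
v_y0 = v₀ sin θ ⇒ v₀ = 38.05 / sin 16.6° = 133.2 m/s.

133.2 m/s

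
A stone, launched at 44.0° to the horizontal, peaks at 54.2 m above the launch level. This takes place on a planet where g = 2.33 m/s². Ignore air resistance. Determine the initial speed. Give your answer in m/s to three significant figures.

At the peak v_y = 0, so v_y0 = √(2gH) = √(2 × 2.33 × 54.2) = 15.89 m/s.
v_y0 = v₀ sin θ ⇒ v₀ = 15.89 / sin 44.0° = 22.88 m/s.

22.9 m/s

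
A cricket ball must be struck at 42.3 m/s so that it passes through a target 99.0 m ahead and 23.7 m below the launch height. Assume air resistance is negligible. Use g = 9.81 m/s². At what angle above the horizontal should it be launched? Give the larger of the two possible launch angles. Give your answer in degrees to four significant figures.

74.69°

Trajectory: y = x tanθ − g x² (1 + tan²θ)/(2v₀²). With x = 99.0, y = −23.7, v₀ = 42.3, g = 9.81:
26.87 tan²θ − 99.0 tanθ + (3.168) = 0.
tanθ = [99.0 ± √(99.0² − 4 × 26.87 × (3.168))] / (2 × 26.87) = (99.0 ± 97.27) / 53.74, giving tanθ = 0.03228 or 3.652.
θ = 1.849° or 74.69°; the larger is 74.69°.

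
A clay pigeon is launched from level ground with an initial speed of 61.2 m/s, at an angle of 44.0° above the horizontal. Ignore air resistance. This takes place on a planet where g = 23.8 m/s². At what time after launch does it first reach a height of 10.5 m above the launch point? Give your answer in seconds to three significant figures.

0.267 s

Horizontal component vₓ = 61.20 cos 44.0° = 44.02 m/s; vertical v_y0 = 61.20 sin 44.0° = 42.51 m/s.
Height y(t) = 42.51 t − 11.90 t² = 10.5 gives 11.90 t² − 42.51 t + 10.5 = 0.
Quadratic formula: t = (42.51 ± √1307.6) / 23.8 = (42.51 ± 36.16) / 23.8 → t = 0.2669 s or 3.306 s.
The first (ascending) time is 0.2669 s.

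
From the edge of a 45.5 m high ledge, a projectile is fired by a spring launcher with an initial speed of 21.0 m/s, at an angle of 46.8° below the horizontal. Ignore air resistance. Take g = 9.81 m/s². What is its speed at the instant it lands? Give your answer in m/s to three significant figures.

Components: vₓ = 21.00 cos 46.8° = 14.38 m/s, v_y0 = −15.31 m/s (downward).
The projectile lands when y = 45.5 + (−15.31) t − ½·9.81·t² = 0. Positive root: t = (−15.31 + √(15.31² + 2·9.81·45.5)) / 9.81 = (−15.31 + 33.57) / 9.81 = 1.862 s.
Vertical velocity at impact: v_y = v_y0 − g t = −15.31 − 9.81 × 1.862 = −33.57 m/s.
Speed: |v| = √(vₓ² + v_y²) = √(14.38² + 33.57²) = 36.52 m/s.

36.5 m/s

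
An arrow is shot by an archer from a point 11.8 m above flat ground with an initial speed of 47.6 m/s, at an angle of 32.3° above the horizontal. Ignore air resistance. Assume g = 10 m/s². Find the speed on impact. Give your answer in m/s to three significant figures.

50.0 m/s

Horizontal component vₓ = 47.60 cos 32.3° = 40.23 m/s; vertical v_y0 = 47.60 sin 32.3° = 25.44 m/s.
Vertical motion (up positive, ground at y = 0): 5.000 t² − (25.44) t − 11.8 = 0, so t = (25.44 + √(25.44² + 2·10.0·11.8)) / 10.0 = (25.44 + 29.71) / 10.0 = 5.515 s.
Vertical velocity at impact: v_y = v_y0 − g t = 25.44 − 10.0 × 5.515 = −29.71 m/s.
Speed: |v| = √(vₓ² + v_y²) = √(40.23² + 29.71²) = 50.02 m/s.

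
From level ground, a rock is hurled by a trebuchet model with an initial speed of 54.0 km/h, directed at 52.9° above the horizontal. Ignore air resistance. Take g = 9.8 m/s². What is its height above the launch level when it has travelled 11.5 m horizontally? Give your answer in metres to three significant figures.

7.29 m

Convert: 54.0 km/h = 54.0/3.6 = 15.00 m/s.
vₓ = 15.00 cos 52.9° = 9.048 m/s; v_y0 = 15.00 sin 52.9° = 11.96 m/s.
x = vₓ t ⇒ t = 11.5/9.048 = 1.271 s.
Height: y = v_y0 t − ½ g t² = 11.96 × 1.271 − 4.900 × 1.271² = 15.21 − 7.915 = 7.290 m.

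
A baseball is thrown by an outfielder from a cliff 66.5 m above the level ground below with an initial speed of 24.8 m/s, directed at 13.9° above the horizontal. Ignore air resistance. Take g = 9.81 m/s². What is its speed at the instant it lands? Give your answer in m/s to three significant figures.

43.8 m/s

Components: vₓ = 24.80 cos 13.9° = 24.07 m/s, v_y0 = 24.80 sin 13.9° = 5.958 m/s.
With up positive and y = 0 at the ground: y(t) = 66.5 + (5.958) t − 4.905 t². Setting y = 0 and taking the positive root: t = [5.958 + √(5.958² + 2·9.81·66.5)] / 9.81 = (5.958 + 36.61) / 9.81 = 4.339 s.
Vertical velocity at impact: v_y = v_y0 − g t = 5.958 − 9.81 × 4.339 = −36.61 m/s.
Speed: |v| = √(vₓ² + v_y²) = √(24.07² + 36.61²) = 43.82 m/s.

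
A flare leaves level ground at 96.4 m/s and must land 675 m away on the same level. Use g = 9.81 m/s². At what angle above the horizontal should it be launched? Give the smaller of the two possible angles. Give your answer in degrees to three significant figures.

22.7°

Level-ground range R = v₀² sin(2θ)/g ⇒ sin(2θ) = gR/v₀² = 9.81 × 675 / 96.4² = 0.7126.
2θ = 45.44° or 180° − 45.44° = 134.6°, so θ = 22.72° or 67.28°.
The smaller angle is 22.72°.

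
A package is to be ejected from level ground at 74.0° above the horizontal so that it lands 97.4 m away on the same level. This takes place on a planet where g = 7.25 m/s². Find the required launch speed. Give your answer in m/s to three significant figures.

36.5 m/s

On level ground R = v₀² sin 2θ / g ⇒ v₀ = √(gR / sin 2θ).
v₀ = √(7.25 × 97.4 / sin 148.0°) = √(706.2 / 0.5299) = √1332.6 = 36.50 m/s.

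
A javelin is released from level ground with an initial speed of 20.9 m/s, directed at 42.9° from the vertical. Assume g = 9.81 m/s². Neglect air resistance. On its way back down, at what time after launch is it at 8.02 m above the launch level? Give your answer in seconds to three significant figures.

vₓ = 20.90 sin 42.9° = 14.23 m/s; v_y0 = 20.90 cos 42.9° = 15.31 m/s.
Height y(t) = 15.31 t − 4.905 t² = 8.02 gives 4.905 t² − 15.31 t + 8.02 = 0.
t = [15.31 ± √(15.31² − 2·9.81·8.02)] / 9.81 = (15.31 ± 8.778) / 9.81, so t = 0.6659 s or t = 2.455 s.
The descending-branch root is 2.455 s.

2.46 s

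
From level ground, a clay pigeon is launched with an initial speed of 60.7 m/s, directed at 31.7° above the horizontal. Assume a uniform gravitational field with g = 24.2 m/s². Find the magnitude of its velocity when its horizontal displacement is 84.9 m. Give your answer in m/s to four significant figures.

Horizontal component vₓ = 60.70 cos 31.7° = 51.64 m/s; vertical v_y0 = 60.70 sin 31.7° = 31.90 m/s.
At x = 84.9 m, t = x/vₓ = 84.9/51.64 = 1.644 s.
Vertical velocity there: v_y = v_y0 − g t = 31.90 − 24.2 × 1.644 = −7.887 m/s.
Speed: √(vₓ² + v_y²) = √(51.64² + 7.887²) = 52.24 m/s.

52.24 m/s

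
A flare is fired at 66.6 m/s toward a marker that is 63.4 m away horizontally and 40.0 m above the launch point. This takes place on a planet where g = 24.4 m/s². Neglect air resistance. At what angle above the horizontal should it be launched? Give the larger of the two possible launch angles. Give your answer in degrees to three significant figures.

Trajectory: y = x tanθ − g x² (1 + tan²θ)/(2v₀²). With x = 63.4, y = 40.0, v₀ = 66.6, g = 24.4:
11.06 tan²θ − 63.4 tanθ + (51.06) = 0.
tanθ = [63.4 ± √(63.4² − 4 × 11.06 × (51.06))] / (2 × 11.06) = (63.4 ± 41.97) / 22.11, giving tanθ = 0.9691 or 4.765.
θ = 44.10° or 78.15°; the larger is 78.15°.

78.1°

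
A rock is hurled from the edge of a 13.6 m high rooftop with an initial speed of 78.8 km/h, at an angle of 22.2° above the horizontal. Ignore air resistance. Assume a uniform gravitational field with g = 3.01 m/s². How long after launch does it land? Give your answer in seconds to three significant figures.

6.82 s

Convert: 78.8 km/h = 78.8/3.6 = 21.89 m/s.
Horizontal component vₓ = 21.89 cos 22.2° = 20.27 m/s; vertical v_y0 = 21.89 sin 22.2° = 8.271 m/s.
The projectile lands when y = 13.6 + (8.271) t − ½·3.01·t² = 0. Positive root: t = (8.271 + √(8.271² + 2·3.01·13.6)) / 3.01 = (8.271 + 12.26) / 3.01 = 6.820 s.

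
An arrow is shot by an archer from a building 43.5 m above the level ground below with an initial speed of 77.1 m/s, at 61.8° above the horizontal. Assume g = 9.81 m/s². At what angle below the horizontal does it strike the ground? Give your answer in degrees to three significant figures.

Resolve: vₓ = 77.10 cos 61.8° = 36.43 m/s and v_y0 = 77.10 sin 61.8° = 67.95 m/s.
Vertical motion (up positive, ground at y = 0): 4.905 t² − (67.95) t − 43.5 = 0, so t = (67.95 + √(67.95² + 2·9.81·43.5)) / 9.81 = (67.95 + 73.96) / 9.81 = 14.47 s.
At impact: v_y = v_y0 − g t = −73.96 m/s; vₓ = 36.43 m/s.
Angle below horizontal: arctan(|v_y|/vₓ) = arctan(73.96/36.43) = 63.78°.

63.8°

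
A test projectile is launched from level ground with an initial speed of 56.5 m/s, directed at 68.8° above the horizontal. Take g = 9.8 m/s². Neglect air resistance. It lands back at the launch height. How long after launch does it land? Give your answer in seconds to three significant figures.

Horizontal component vₓ = 56.50 cos 68.8° = 20.43 m/s; vertical v_y0 = 56.50 sin 68.8° = 52.68 m/s.
Time of flight on level ground: T = 2 v_y0 / g = 2 × 52.68 / 9.80 = 10.75 s.

10.8 s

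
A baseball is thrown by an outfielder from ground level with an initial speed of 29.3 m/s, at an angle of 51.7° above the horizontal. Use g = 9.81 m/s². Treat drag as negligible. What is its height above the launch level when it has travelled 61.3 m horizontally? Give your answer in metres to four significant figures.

21.73 m

Horizontal component vₓ = 29.30 cos 51.7° = 18.16 m/s; vertical v_y0 = 29.30 sin 51.7° = 22.99 m/s.
At x = 61.3 m, t = x/vₓ = 61.3/18.16 = 3.376 s.
Height: y = v_y0 t − ½ g t² = 22.99 × 3.376 − 4.905 × 3.376² = 77.62 − 55.89 = 21.73 m.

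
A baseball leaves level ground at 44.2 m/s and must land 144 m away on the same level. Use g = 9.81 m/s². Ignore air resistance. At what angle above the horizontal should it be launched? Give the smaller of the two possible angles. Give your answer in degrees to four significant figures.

23.15°

From R = (v₀²/g) sin 2θ: sin 2θ = 9.81 × 144 / 1953.6 = 0.7231.
2θ = 46.31° or 180° − 46.31° = 133.7°, so θ = 23.15° or 66.85°.
The smaller angle is 23.15°.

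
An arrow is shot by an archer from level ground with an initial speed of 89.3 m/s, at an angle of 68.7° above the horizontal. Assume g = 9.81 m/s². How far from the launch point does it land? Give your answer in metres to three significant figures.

550 m

vₓ = 89.30 cos 68.7° = 32.44 m/s; v_y0 = 89.30 sin 68.7° = 83.20 m/s.
Flight time T = 2 v_y0 / g = 16.96 s.
Range: R = vₓ T = 32.44 × 16.96 = 550.2 m.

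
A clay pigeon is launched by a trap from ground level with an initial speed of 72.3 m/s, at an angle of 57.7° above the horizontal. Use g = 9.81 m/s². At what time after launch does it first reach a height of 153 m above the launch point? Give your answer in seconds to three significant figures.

3.47 s

Components: vₓ = 72.30 cos 57.7° = 38.63 m/s, v_y0 = 72.30 sin 57.7° = 61.11 m/s.
Set y = v_y0 t − ½ g t² = 153: 4.905 t² − 61.11 t + 153 = 0.
t = [61.11 ± √(61.11² − 2·9.81·153)] / 9.81 = (61.11 ± 27.07) / 9.81, so t = 3.470 s or t = 8.989 s.
The first (ascending) time is 3.470 s.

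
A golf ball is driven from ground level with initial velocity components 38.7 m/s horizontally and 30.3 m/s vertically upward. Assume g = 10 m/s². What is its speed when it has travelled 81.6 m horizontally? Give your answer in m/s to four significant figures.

At x = 81.6 m, t = x/vₓ = 81.6/38.70 = 2.109 s.
Vertical velocity there: v_y = v_y0 − g t = 30.30 − 10.0 × 2.109 = 9.215 m/s.
Speed: √(vₓ² + v_y²) = √(38.70² + 9.215²) = 39.78 m/s.

39.78 m/s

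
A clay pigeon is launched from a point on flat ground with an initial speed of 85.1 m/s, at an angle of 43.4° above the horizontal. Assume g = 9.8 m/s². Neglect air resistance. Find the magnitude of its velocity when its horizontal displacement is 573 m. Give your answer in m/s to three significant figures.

Components: vₓ = 85.10 cos 43.4° = 61.83 m/s, v_y0 = 85.10 sin 43.4° = 58.47 m/s.
Time to reach x = 573 m: t = x/vₓ = 573/61.83 = 9.267 s.
Vertical velocity there: v_y = v_y0 − g t = 58.47 − 9.80 × 9.267 = −32.35 m/s.
Speed: √(vₓ² + v_y²) = √(61.83² + 32.35²) = 69.78 m/s.

69.8 m/s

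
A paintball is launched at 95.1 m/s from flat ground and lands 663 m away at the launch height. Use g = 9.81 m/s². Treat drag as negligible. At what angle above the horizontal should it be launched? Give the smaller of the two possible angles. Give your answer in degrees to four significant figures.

22.99°

R = v₀² sin 2θ / g gives sin 2θ = gR/v₀² = 9.81·663/95.1² = 0.7192.
2θ = 45.98° or 180° − 45.98° = 134.0°, so θ = 22.99° or 67.01°.
The smaller angle is 22.99°.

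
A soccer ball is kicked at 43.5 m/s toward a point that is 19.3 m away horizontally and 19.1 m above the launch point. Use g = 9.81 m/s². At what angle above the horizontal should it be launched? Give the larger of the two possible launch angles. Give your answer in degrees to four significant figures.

86.97°

Trajectory: y = x tanθ − g x² (1 + tan²θ)/(2v₀²). With x = 19.3, y = 19.1, v₀ = 43.5, g = 9.81:
0.9656 tan²θ − 19.3 tanθ + (20.07) = 0.
tanθ = [19.3 ± √(19.3² − 4 × 0.9656 × (20.07))] / (2 × 0.9656) = (19.3 ± 17.18) / 1.931, giving tanθ = 1.100 or 18.89.
θ = 47.73° or 86.97°; the larger is 86.97°.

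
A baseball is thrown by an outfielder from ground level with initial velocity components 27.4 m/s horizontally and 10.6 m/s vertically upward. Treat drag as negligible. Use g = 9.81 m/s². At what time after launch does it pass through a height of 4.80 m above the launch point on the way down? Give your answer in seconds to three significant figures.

Set y = v_y0 t − ½ g t² = 4.80: 4.905 t² − 10.60 t + 4.80 = 0.
Quadratic formula: t = (10.60 ± √18.184) / 9.81 = (10.60 ± 4.264) / 9.81 → t = 0.6458 s or 1.515 s.
The descending-branch root is 1.515 s.

1.52 s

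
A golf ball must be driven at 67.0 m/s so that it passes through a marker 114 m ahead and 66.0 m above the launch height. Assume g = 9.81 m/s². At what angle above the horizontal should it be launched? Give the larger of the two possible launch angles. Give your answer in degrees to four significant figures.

Trajectory: y = x tanθ − g x² (1 + tan²θ)/(2v₀²). With x = 114, y = 66.0, v₀ = 67.0, g = 9.81:
14.20 tan²θ − 114 tanθ + (80.20) = 0.
tanθ = [114 ± √(114² − 4 × 14.20 × (80.20))] / (2 × 14.20) = (114 ± 91.87) / 28.40, giving tanθ = 0.7791 or 7.249.
θ = 37.92° or 82.15°; the larger is 82.15°.

82.15°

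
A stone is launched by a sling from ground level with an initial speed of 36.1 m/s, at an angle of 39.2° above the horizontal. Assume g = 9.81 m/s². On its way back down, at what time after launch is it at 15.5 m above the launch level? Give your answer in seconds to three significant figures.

vₓ = 36.10 cos 39.2° = 27.98 m/s; v_y0 = 36.10 sin 39.2° = 22.82 m/s.
Height y(t) = 22.82 t − 4.905 t² = 15.5 gives 4.905 t² − 22.82 t + 15.5 = 0.
Quadratic formula: t = (22.82 ± √216.47) / 9.81 = (22.82 ± 14.71) / 9.81 → t = 0.8260 s or 3.826 s.
The descending-branch root is 3.826 s.

3.83 s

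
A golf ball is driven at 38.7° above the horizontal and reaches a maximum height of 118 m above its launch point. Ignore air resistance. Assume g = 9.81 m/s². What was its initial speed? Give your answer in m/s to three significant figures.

77.0 m/s

At the peak v_y = 0, so v_y0 = √(2gH) = √(2 × 9.81 × 118) = 48.12 m/s.
v_y0 = v₀ sin θ ⇒ v₀ = 48.12 / sin 38.7° = 76.96 m/s.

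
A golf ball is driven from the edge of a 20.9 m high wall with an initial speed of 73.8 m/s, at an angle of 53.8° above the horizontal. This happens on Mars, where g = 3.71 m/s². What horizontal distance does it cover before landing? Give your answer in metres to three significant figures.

1410 m

Components: vₓ = 73.80 cos 53.8° = 43.59 m/s, v_y0 = 73.80 sin 53.8° = 59.55 m/s.
With up positive and y = 0 at the ground: y(t) = 20.9 + (59.55) t − 1.855 t². Setting y = 0 and taking the positive root: t = [59.55 + √(59.55² + 2·3.71·20.9)] / 3.71 = (59.55 + 60.84) / 3.71 = 32.45 s.
Horizontal distance: R = vₓ t = 43.59 × 32.45 = 1414 m.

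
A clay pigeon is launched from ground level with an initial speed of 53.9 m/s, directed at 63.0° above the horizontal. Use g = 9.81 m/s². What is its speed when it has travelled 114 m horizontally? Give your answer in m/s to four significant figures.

vₓ = 53.90 cos 63.0° = 24.47 m/s; v_y0 = 53.90 sin 63.0° = 48.03 m/s.
Time to reach x = 114 m: t = x/vₓ = 114/24.47 = 4.659 s.
Vertical velocity there: v_y = v_y0 − g t = 48.03 − 9.81 × 4.659 = 2.323 m/s.
Speed: √(vₓ² + v_y²) = √(24.47² + 2.323²) = 24.58 m/s.

24.58 m/s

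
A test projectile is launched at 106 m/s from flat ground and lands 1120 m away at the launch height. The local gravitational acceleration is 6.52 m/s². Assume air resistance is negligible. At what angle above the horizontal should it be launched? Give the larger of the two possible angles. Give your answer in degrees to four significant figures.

Level-ground range R = v₀² sin(2θ)/g ⇒ sin(2θ) = gR/v₀² = 6.52 × 1120 / 106² = 0.6499.
2θ = 40.53° or 180° − 40.53° = 139.5°, so θ = 20.27° or 69.73°.
The larger angle is 69.73°.

69.73°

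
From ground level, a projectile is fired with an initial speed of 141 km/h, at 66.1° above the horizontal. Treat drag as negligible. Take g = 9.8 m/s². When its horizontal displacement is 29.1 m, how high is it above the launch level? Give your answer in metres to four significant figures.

49.19 m

Convert: 141 km/h = 141/3.6 = 39.17 m/s.
Resolve: vₓ = 39.17 cos 66.1° = 15.87 m/s and v_y0 = 39.17 sin 66.1° = 35.81 m/s.
x = vₓ t ⇒ t = 29.1/15.87 = 1.834 s.
Height: y = v_y0 t − ½ g t² = 35.81 × 1.834 − 4.900 × 1.834² = 65.67 − 16.48 = 49.19 m.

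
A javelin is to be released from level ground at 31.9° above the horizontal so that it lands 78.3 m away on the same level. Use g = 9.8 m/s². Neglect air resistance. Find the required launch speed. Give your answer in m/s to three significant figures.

On level ground R = v₀² sin 2θ / g ⇒ v₀ = √(gR / sin 2θ).
v₀ = √(9.80 × 78.3 / sin 63.80°) = √(767.3 / 0.8973) = √855.21 = 29.24 m/s.

29.2 m/s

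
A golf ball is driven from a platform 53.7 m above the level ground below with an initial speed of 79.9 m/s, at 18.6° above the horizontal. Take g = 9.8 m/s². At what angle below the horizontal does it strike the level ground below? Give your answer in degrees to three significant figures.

vₓ = 79.90 cos 18.6° = 75.73 m/s; v_y0 = 79.90 sin 18.6° = 25.48 m/s.
The projectile lands when y = 53.7 + (25.48) t − ½·9.80·t² = 0. Positive root: t = (25.48 + √(25.48² + 2·9.80·53.7)) / 9.80 = (25.48 + 41.26) / 9.80 = 6.810 s.
At impact: v_y = v_y0 − g t = −41.26 m/s; vₓ = 75.73 m/s.
Angle below horizontal: arctan(|v_y|/vₓ) = arctan(41.26/75.73) = 28.58°.

28.6°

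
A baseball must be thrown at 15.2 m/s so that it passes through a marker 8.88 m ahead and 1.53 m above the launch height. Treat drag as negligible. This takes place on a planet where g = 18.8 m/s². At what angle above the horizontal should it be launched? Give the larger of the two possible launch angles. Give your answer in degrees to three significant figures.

64.0°

Trajectory: y = x tanθ − g x² (1 + tan²θ)/(2v₀²). With x = 8.88, y = 1.53, v₀ = 15.2, g = 18.8:
3.208 tan²θ − 8.88 tanθ + (4.738) = 0.
tanθ = [8.88 ± √(8.88² − 4 × 3.208 × (4.738))] / (2 × 3.208) = (8.88 ± 4.248) / 6.416, giving tanθ = 0.7218 or 2.046.
θ = 35.82° or 63.95°; the larger is 63.95°.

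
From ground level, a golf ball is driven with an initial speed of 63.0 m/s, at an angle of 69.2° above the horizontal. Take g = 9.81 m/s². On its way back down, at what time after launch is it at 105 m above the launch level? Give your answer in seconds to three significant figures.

9.83 s

Horizontal component vₓ = 63.00 cos 69.2° = 22.37 m/s; vertical v_y0 = 63.00 sin 69.2° = 58.89 m/s.
Require v_y0 t − ½ g t² = 105, i.e. 4.905 t² − 58.89 t + 105 = 0.
t = [58.89 ± √(58.89² − 2·9.81·105)] / 9.81 = (58.89 ± 37.53) / 9.81, so t = 2.178 s or t = 9.829 s.
The descending-branch root is 9.829 s.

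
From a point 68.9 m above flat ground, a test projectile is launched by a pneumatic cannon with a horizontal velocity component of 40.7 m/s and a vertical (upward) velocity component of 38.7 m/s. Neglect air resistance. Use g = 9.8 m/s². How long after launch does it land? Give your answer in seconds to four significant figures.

9.395 s

With up positive and y = 0 at the ground: y(t) = 68.9 + (38.70) t − 4.900 t². Setting y = 0 and taking the positive root: t = [38.70 + √(38.70² + 2·9.80·68.9)] / 9.80 = (38.70 + 53.37) / 9.80 = 9.395 s.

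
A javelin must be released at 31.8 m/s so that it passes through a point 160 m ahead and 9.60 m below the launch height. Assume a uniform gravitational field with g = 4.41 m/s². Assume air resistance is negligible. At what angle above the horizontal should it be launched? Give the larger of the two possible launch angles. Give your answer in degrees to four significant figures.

68.51°

Trajectory: y = x tanθ − g x² (1 + tan²θ)/(2v₀²). With x = 160, y = −9.60, v₀ = 31.8, g = 4.41:
55.82 tan²θ − 160 tanθ + (46.22) = 0.
tanθ = [160 ± √(160² − 4 × 55.82 × (46.22))] / (2 × 55.82) = (160 ± 123.6) / 111.6, giving tanθ = 0.3259 or 2.540.
θ = 18.05° or 68.51°; the larger is 68.51°.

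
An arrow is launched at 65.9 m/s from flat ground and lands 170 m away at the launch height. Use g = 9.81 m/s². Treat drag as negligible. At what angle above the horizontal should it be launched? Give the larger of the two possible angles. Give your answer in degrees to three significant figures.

78.7°

R = v₀² sin 2θ / g gives sin 2θ = gR/v₀² = 9.81·170/65.9² = 0.3840.
2θ = 22.58° or 180° − 22.58° = 157.4°, so θ = 11.29° or 78.71°.
The larger angle is 78.71°.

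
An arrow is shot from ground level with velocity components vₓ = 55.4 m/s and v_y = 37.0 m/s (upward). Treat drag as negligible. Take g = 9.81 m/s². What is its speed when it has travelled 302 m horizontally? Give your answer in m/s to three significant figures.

57.8 m/s

Time to reach x = 302 m: t = x/vₓ = 302/55.40 = 5.451 s.
Vertical velocity there: v_y = v_y0 − g t = 37.00 − 9.81 × 5.451 = −16.48 m/s.
Speed: √(vₓ² + v_y²) = √(55.40² + 16.48²) = 57.80 m/s.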